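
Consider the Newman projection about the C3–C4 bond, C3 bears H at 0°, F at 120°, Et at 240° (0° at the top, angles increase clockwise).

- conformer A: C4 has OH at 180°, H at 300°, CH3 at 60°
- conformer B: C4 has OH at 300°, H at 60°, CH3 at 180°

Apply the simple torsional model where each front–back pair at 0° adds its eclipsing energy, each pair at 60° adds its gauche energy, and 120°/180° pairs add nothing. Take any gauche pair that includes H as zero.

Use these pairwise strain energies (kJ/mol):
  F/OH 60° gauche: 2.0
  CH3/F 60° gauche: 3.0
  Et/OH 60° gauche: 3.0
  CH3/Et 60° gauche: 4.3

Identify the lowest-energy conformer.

A

A is staggered. F at 120° is gauche with OH at 180° (2.0); F at 120° is gauche with CH3 at 60° (3.0); Et at 240° is gauche with OH at 180° (3.0). Total 8.0 kJ/mol.
B is staggered. F at 120° is gauche with CH3 at 180° (3.0); Et at 240° is gauche with OH at 300° (3.0); Et at 240° is gauche with CH3 at 180° (4.3). Total 10.3 kJ/mol.
A has the lowest total (8.0 kJ/mol).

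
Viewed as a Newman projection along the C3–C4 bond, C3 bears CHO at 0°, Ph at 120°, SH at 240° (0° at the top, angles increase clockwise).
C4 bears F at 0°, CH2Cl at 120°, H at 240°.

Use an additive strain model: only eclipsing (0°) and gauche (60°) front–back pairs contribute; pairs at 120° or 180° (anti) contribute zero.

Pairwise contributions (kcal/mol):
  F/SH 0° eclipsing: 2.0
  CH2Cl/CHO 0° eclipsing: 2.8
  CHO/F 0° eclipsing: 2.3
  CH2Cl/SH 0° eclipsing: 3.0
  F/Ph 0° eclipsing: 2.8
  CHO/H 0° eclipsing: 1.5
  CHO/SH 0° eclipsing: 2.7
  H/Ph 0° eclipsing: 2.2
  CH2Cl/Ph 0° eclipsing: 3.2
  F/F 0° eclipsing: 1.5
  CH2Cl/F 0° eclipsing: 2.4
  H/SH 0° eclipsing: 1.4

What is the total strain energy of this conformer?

6.9 kcal/mol

This conformer is eclipsed. CHO at 0° is eclipsed with F at 0° (2.3); Ph at 120° is eclipsed with CH2Cl at 120° (3.2); SH at 240° is eclipsed with H at 240° (1.4). Total 6.9 kcal/mol.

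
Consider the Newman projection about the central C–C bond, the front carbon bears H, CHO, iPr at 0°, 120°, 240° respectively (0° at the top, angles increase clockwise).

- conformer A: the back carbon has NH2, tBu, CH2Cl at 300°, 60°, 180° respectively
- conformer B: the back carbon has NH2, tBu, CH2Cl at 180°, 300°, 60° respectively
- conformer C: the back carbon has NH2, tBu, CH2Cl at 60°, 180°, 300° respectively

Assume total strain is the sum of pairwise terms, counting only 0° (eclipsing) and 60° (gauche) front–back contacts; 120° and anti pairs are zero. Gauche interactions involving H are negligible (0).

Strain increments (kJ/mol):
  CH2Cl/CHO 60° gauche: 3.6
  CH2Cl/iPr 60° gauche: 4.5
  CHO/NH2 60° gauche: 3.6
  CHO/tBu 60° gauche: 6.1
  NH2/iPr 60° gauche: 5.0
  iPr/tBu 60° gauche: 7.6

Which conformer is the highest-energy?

A is staggered. CHO at 120° is gauche with tBu at 60° (6.1); CHO at 120° is gauche with CH2Cl at 180° (3.6); iPr at 240° is gauche with NH2 at 300° (5.0); iPr at 240° is gauche with CH2Cl at 180° (4.5). Total 19.2 kJ/mol.
B is staggered. CHO at 120° is gauche with NH2 at 180° (3.6); CHO at 120° is gauche with CH2Cl at 60° (3.6); iPr at 240° is gauche with NH2 at 180° (5.0); iPr at 240° is gauche with tBu at 300° (7.6). Total 19.8 kJ/mol.
C is staggered. CHO at 120° is gauche with NH2 at 60° (3.6); CHO at 120° is gauche with tBu at 180° (6.1); iPr at 240° is gauche with tBu at 180° (7.6); iPr at 240° is gauche with CH2Cl at 300° (4.5). Total 21.8 kJ/mol.
C has the highest total (21.8 kJ/mol).

C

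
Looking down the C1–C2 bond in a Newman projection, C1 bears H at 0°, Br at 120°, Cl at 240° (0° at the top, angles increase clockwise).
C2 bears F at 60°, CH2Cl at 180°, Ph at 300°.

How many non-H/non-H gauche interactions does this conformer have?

4

Non-H gauche pairs: Br(120°)/F(60°); Br(120°)/CH2Cl(180°); Cl(240°)/CH2Cl(180°); Cl(240°)/Ph(300°) — 4 interactions.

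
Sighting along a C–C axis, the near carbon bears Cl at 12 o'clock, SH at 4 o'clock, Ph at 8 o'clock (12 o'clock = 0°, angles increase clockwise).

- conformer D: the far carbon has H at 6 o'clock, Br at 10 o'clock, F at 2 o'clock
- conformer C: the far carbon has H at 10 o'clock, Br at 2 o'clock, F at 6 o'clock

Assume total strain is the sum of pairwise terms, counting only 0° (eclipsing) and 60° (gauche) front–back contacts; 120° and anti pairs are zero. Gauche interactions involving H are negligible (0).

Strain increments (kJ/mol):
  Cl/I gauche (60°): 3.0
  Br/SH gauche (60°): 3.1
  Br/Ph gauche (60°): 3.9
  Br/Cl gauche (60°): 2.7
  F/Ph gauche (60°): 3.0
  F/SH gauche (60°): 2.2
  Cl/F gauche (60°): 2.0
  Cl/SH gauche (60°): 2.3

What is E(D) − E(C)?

D is staggered. Cl at 0° is gauche with Br at 300° (2.7); Cl at 0° is gauche with F at 60° (2.0); SH at 120° is gauche with F at 60° (2.2); Ph at 240° is gauche with Br at 300° (3.9). Total 10.8 kJ/mol.
C is staggered. Cl at 0° is gauche with Br at 60° (2.7); SH at 120° is gauche with Br at 60° (3.1); SH at 120° is gauche with F at 180° (2.2); Ph at 240° is gauche with F at 180° (3.0). Total 11.0 kJ/mol.
E(D) − E(C) = 10.8 − 11.0 = -0.2 kJ/mol.

-0.2 kJ/mol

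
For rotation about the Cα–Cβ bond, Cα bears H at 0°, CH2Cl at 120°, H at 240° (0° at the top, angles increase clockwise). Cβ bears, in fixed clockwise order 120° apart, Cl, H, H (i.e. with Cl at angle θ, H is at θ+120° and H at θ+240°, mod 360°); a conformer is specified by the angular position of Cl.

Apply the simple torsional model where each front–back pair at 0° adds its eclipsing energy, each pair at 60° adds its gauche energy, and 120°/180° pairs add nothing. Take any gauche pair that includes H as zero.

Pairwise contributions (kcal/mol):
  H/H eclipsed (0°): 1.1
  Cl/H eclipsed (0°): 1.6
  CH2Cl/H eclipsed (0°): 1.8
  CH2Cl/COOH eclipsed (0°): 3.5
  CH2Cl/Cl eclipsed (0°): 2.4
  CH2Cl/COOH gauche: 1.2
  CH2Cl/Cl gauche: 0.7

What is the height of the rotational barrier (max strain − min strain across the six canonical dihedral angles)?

Cl at 0° is eclipsed. H at 0° is eclipsed with Cl at 0° (1.6); CH2Cl at 120° is eclipsed with H at 120° (1.8); H at 240° is eclipsed with H at 240° (1.1). Total 4.5 kcal/mol.
Cl at 60° is staggered. CH2Cl at 120° is gauche with Cl at 60° (0.7). Total 0.7 kcal/mol.
Cl at 120° is eclipsed. H at 0° is eclipsed with H at 0° (1.1); CH2Cl at 120° is eclipsed with Cl at 120° (2.4); H at 240° is eclipsed with H at 240° (1.1). Total 4.6 kcal/mol.
Cl at 180° is staggered. CH2Cl at 120° is gauche with Cl at 180° (0.7). Total 0.7 kcal/mol.
Cl at 240° is eclipsed. H at 0° is eclipsed with H at 0° (1.1); CH2Cl at 120° is eclipsed with H at 120° (1.8); H at 240° is eclipsed with Cl at 240° (1.6). Total 4.5 kcal/mol.
Cl at 300° (staggered): no non-H gauche contacts → 0.0 kcal/mol.
Max at 120° (4.6 kcal/mol), min at 300° (0.0 kcal/mol); barrier = 4.6 kcal/mol.

4.6 kcal/mol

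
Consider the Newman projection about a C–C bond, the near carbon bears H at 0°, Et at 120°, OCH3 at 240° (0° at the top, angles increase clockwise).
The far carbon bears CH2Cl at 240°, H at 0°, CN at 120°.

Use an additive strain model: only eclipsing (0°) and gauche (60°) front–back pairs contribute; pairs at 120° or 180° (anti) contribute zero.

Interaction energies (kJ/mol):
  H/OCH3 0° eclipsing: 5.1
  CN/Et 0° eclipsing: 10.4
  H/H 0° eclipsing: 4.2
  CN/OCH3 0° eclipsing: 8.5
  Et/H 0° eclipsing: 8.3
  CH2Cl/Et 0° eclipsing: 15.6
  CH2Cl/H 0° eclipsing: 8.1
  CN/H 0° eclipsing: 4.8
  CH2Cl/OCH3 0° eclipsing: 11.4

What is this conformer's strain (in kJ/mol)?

26.0 kJ/mol

This conformer (eclipsed): H–H eclipsed, Et–CN eclipsed, OCH3–CH2Cl eclipsed; 4.2 + 10.4 + 11.4 = 26.0 kJ/mol.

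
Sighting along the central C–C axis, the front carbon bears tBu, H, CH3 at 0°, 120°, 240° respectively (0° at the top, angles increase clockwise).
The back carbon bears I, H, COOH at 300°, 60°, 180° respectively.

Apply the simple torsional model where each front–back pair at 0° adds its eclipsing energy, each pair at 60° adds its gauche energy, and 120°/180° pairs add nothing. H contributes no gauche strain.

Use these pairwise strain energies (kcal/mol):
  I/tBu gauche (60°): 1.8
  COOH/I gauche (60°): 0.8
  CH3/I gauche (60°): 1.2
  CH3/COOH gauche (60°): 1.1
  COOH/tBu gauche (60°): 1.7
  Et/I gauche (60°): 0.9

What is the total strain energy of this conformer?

This conformer is staggered. tBu at 0° is gauche with I at 300° (1.8); CH3 at 240° is gauche with I at 300° (1.2); CH3 at 240° is gauche with COOH at 180° (1.1). Total 4.1 kcal/mol.

4.1 kcal/mol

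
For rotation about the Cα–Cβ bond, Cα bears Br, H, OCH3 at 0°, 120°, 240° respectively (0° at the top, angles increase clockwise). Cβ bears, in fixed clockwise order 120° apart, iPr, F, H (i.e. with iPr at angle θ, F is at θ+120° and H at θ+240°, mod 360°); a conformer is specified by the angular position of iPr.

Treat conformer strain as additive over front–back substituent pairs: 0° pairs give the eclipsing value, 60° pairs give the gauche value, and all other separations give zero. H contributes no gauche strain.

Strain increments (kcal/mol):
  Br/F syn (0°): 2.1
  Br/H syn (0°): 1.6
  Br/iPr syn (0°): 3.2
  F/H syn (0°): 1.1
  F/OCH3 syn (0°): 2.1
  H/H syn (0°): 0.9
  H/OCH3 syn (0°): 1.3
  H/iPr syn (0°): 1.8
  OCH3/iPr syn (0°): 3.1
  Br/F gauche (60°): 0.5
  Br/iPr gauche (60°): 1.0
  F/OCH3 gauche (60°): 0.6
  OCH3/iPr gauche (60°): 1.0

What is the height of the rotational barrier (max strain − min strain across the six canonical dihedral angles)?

iPr at 0° (eclipsed): Br(0°)/iPr(0°) eclipsed 3.2; H(120°)/F(120°) eclipsed 1.1; OCH3(240°)/H(240°) eclipsed 1.3 → 5.6 kcal/mol.
iPr at 60° (staggered): Br(0°)/iPr(60°) gauche 1.0; OCH3(240°)/F(180°) gauche 0.6 → 1.6 kcal/mol.
iPr at 120° (eclipsed): Br(0°)/H(0°) eclipsed 1.6; H(120°)/iPr(120°) eclipsed 1.8; OCH3(240°)/F(240°) eclipsed 2.1 → 5.5 kcal/mol.
iPr at 180° (staggered): Br(0°)/F(300°) gauche 0.5; OCH3(240°)/iPr(180°) gauche 1.0; OCH3(240°)/F(300°) gauche 0.6 → 2.1 kcal/mol.
iPr at 240° (eclipsed): Br(0°)/F(0°) eclipsed 2.1; H(120°)/H(120°) eclipsed 0.9; OCH3(240°)/iPr(240°) eclipsed 3.1 → 6.1 kcal/mol.
iPr at 300° (staggered): Br(0°)/iPr(300°) gauche 1.0; Br(0°)/F(60°) gauche 0.5; OCH3(240°)/iPr(300°) gauche 1.0 → 2.5 kcal/mol.
Max at 240° (6.1 kcal/mol), min at 60° (1.6 kcal/mol); barrier = 4.5 kcal/mol.

4.5 kcal/mol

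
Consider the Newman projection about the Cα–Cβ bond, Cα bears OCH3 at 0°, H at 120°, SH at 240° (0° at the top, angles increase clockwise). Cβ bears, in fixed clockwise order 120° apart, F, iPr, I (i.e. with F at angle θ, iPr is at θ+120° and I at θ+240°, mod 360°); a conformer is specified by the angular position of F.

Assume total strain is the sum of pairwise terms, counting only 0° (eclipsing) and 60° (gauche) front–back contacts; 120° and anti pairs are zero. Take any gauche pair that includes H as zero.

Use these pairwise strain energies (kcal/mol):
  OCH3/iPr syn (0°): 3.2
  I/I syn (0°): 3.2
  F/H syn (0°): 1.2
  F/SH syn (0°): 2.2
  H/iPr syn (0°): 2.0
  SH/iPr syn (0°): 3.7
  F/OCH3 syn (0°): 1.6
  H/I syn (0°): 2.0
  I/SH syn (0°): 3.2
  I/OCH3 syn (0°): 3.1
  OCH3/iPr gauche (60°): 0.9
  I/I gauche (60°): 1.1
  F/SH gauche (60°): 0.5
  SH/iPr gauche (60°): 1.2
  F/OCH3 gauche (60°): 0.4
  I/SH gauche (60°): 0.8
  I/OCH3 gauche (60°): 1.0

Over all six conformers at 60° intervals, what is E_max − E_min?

5.4 kcal/mol

F at 0° is eclipsed. OCH3 at 0° is eclipsed with F at 0° (1.6); H at 120° is eclipsed with iPr at 120° (2.0); SH at 240° is eclipsed with I at 240° (3.2). Total 6.8 kcal/mol.
F at 60° is staggered. OCH3 at 0° is gauche with F at 60° (0.4); OCH3 at 0° is gauche with I at 300° (1.0); SH at 240° is gauche with iPr at 180° (1.2); SH at 240° is gauche with I at 300° (0.8). Total 3.4 kcal/mol.
F at 120° is eclipsed. OCH3 at 0° is eclipsed with I at 0° (3.1); H at 120° is eclipsed with F at 120° (1.2); SH at 240° is eclipsed with iPr at 240° (3.7). Total 8.0 kcal/mol.
F at 180° is staggered. OCH3 at 0° is gauche with iPr at 300° (0.9); OCH3 at 0° is gauche with I at 60° (1.0); SH at 240° is gauche with F at 180° (0.5); SH at 240° is gauche with iPr at 300° (1.2). Total 3.6 kcal/mol.
F at 240° is eclipsed. OCH3 at 0° is eclipsed with iPr at 0° (3.2); H at 120° is eclipsed with I at 120° (2.0); SH at 240° is eclipsed with F at 240° (2.2). Total 7.4 kcal/mol.
F at 300° is staggered. OCH3 at 0° is gauche with F at 300° (0.4); OCH3 at 0° is gauche with iPr at 60° (0.9); SH at 240° is gauche with F at 300° (0.5); SH at 240° is gauche with I at 180° (0.8). Total 2.6 kcal/mol.
Max at 120° (8.0 kcal/mol), min at 300° (2.6 kcal/mol); barrier = 5.4 kcal/mol.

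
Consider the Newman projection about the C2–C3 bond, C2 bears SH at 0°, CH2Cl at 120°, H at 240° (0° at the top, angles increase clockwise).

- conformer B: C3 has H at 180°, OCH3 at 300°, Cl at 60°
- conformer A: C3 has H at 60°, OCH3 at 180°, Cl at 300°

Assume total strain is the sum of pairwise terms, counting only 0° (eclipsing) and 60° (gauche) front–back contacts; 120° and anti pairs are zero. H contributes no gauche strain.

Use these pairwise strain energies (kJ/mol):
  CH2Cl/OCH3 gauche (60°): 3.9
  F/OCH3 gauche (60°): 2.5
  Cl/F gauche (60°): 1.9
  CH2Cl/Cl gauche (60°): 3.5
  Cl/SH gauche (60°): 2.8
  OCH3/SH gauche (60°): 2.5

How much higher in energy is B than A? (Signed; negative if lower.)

+2.1 kJ/mol

B (staggered): SH–OCH3 gauche, SH–Cl gauche, CH2Cl–Cl gauche; 2.5 + 2.8 + 3.5 = 8.8 kJ/mol.
A (staggered): SH–Cl gauche, CH2Cl–OCH3 gauche; 2.8 + 3.9 = 6.7 kJ/mol.
E(B) − E(A) = 8.8 − 6.7 = +2.1 kJ/mol.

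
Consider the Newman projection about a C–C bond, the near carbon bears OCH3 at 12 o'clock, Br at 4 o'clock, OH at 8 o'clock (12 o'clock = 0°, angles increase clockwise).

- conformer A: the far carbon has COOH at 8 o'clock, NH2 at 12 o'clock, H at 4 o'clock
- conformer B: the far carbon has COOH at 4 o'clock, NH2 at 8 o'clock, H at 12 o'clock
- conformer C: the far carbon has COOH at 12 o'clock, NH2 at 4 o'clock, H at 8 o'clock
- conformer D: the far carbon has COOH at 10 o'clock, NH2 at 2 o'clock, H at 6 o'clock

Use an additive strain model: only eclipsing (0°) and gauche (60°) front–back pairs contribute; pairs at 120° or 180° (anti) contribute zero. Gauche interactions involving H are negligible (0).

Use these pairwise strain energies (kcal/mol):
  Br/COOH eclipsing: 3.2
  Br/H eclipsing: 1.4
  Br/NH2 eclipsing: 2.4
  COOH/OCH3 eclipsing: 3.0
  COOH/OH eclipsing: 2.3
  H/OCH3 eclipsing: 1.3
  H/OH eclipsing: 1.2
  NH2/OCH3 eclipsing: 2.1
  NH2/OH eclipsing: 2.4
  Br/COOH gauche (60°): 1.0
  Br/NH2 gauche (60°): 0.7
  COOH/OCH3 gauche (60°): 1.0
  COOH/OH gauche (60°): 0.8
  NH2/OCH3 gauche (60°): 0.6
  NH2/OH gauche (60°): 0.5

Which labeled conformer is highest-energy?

A (eclipsed): OCH3(0°)/NH2(0°) eclipsed 2.1; Br(120°)/H(120°) eclipsed 1.4; OH(240°)/COOH(240°) eclipsed 2.3 → 5.8 kcal/mol.
B (eclipsed): OCH3(0°)/H(0°) eclipsed 1.3; Br(120°)/COOH(120°) eclipsed 3.2; OH(240°)/NH2(240°) eclipsed 2.4 → 6.9 kcal/mol.
C (eclipsed): OCH3(0°)/COOH(0°) eclipsed 3.0; Br(120°)/NH2(120°) eclipsed 2.4; OH(240°)/H(240°) eclipsed 1.2 → 6.6 kcal/mol.
D (staggered): OCH3(0°)/COOH(300°) gauche 1.0; OCH3(0°)/NH2(60°) gauche 0.6; Br(120°)/NH2(60°) gauche 0.7; OH(240°)/COOH(300°) gauche 0.8 → 3.1 kcal/mol.
B has the highest total (6.9 kcal/mol).

B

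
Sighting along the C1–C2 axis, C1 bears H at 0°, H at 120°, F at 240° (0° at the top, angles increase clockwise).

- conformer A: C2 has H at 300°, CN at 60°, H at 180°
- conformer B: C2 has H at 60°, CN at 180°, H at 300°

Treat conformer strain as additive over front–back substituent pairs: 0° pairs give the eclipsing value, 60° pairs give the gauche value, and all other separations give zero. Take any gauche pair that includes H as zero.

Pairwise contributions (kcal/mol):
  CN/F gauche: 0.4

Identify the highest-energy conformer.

A (staggered): no non-H gauche contacts → 0.0 kcal/mol.
B is staggered. F at 240° is gauche with CN at 180° (0.4). Total 0.4 kcal/mol.
B has the highest total (0.4 kcal/mol).

B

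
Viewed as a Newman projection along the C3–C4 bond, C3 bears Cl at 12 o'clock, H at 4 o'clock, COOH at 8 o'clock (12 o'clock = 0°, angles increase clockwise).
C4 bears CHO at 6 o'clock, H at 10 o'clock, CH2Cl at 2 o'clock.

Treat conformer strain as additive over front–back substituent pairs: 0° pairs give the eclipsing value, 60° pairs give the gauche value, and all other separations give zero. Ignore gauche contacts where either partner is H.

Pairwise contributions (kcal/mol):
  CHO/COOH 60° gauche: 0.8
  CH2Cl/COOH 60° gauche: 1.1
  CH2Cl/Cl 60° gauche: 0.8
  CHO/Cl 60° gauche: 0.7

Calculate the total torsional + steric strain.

This conformer (staggered): Cl–CH2Cl gauche, COOH–CHO gauche; 0.8 + 0.8 = 1.6 kcal/mol.

1.6 kcal/mol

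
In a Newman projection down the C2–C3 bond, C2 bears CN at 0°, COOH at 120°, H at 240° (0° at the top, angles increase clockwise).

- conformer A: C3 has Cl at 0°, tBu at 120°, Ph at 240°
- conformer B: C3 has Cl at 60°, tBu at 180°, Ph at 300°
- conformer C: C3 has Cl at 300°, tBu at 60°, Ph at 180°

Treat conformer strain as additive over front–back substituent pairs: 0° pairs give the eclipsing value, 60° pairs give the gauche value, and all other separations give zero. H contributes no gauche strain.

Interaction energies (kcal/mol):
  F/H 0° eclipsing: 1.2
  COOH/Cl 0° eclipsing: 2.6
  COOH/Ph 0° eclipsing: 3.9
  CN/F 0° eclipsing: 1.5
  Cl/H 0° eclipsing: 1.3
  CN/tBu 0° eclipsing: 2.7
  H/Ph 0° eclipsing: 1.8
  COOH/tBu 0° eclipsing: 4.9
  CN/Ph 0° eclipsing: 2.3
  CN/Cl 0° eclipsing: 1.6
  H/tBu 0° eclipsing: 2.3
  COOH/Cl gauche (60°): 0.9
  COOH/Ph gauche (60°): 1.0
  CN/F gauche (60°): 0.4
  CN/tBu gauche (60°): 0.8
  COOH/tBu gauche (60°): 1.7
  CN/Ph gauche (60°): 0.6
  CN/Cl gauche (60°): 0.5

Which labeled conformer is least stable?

A

A (eclipsed): CN(0°)/Cl(0°) eclipsed 1.6; COOH(120°)/tBu(120°) eclipsed 4.9; H(240°)/Ph(240°) eclipsed 1.8 → 8.3 kcal/mol.
B (staggered): CN(0°)/Cl(60°) gauche 0.5; CN(0°)/Ph(300°) gauche 0.6; COOH(120°)/Cl(60°) gauche 0.9; COOH(120°)/tBu(180°) gauche 1.7 → 3.7 kcal/mol.
C (staggered): CN(0°)/Cl(300°) gauche 0.5; CN(0°)/tBu(60°) gauche 0.8; COOH(120°)/tBu(60°) gauche 1.7; COOH(120°)/Ph(180°) gauche 1.0 → 4.0 kcal/mol.
A has the highest total (8.3 kcal/mol).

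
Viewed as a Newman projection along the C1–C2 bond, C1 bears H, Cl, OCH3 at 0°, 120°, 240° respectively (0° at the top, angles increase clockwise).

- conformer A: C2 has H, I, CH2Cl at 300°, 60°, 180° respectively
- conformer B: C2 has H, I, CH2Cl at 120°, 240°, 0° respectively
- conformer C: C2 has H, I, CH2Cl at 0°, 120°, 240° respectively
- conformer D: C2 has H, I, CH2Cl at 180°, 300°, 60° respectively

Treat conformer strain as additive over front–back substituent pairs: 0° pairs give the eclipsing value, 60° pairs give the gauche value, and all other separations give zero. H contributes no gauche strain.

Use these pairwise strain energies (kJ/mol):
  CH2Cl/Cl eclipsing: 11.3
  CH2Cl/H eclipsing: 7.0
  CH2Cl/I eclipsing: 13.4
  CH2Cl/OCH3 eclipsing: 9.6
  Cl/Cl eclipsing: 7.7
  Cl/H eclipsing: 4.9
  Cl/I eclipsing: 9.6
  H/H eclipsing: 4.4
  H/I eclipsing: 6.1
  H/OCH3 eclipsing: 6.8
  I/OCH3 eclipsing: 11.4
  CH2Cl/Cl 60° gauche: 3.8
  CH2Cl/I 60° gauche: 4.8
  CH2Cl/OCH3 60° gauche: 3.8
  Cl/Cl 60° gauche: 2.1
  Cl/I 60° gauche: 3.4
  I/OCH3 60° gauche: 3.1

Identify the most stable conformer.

A is staggered. Cl at 120° is gauche with I at 60° (3.4); Cl at 120° is gauche with CH2Cl at 180° (3.8); OCH3 at 240° is gauche with CH2Cl at 180° (3.8). Total 11.0 kJ/mol.
B is eclipsed. H at 0° is eclipsed with CH2Cl at 0° (7.0); Cl at 120° is eclipsed with H at 120° (4.9); OCH3 at 240° is eclipsed with I at 240° (11.4). Total 23.3 kJ/mol.
C is eclipsed. H at 0° is eclipsed with H at 0° (4.4); Cl at 120° is eclipsed with I at 120° (9.6); OCH3 at 240° is eclipsed with CH2Cl at 240° (9.6). Total 23.6 kJ/mol.
D is staggered. Cl at 120° is gauche with CH2Cl at 60° (3.8); OCH3 at 240° is gauche with I at 300° (3.1). Total 6.9 kJ/mol.
D has the lowest total (6.9 kJ/mol).

D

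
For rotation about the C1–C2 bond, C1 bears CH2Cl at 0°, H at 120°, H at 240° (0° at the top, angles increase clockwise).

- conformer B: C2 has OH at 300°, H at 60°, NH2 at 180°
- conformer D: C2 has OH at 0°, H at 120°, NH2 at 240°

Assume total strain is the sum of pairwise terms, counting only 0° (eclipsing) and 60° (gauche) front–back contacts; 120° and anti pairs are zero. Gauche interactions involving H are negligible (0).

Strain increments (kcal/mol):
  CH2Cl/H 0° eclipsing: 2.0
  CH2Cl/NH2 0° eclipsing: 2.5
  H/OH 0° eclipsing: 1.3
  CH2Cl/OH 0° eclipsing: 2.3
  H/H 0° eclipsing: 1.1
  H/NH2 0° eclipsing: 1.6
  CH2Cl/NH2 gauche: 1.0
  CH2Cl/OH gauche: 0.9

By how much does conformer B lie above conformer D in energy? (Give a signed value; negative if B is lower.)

-4.1 kcal/mol

B (staggered): CH2Cl(0°)/OH(300°) gauche 0.9 → 0.9 kcal/mol.
D (eclipsed): CH2Cl(0°)/OH(0°) eclipsed 2.3; H(120°)/H(120°) eclipsed 1.1; H(240°)/NH2(240°) eclipsed 1.6 → 5.0 kcal/mol.
E(B) − E(D) = 0.9 − 5.0 = -4.1 kcal/mol.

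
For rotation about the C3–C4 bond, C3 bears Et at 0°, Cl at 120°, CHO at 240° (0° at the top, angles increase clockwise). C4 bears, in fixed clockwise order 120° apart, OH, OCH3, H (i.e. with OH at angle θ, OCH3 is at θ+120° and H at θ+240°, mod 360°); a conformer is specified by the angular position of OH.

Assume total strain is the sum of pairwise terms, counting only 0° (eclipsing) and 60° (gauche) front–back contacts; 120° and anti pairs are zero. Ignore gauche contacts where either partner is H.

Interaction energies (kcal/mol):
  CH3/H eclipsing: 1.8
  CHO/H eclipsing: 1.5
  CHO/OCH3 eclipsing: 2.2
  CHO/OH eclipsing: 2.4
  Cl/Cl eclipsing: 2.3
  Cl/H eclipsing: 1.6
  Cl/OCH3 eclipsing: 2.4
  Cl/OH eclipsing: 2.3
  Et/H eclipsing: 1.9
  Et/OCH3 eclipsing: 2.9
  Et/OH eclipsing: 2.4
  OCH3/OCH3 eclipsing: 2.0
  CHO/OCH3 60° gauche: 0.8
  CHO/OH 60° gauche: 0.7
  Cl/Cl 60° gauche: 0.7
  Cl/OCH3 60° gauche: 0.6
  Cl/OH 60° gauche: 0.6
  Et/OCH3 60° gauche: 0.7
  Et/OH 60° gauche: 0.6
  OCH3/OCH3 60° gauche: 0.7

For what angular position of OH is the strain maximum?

OH at 0° (eclipsed): Et(0°)/OH(0°) eclipsed 2.4; Cl(120°)/OCH3(120°) eclipsed 2.4; CHO(240°)/H(240°) eclipsed 1.5 → 6.3 kcal/mol.
OH at 60° (staggered): Et(0°)/OH(60°) gauche 0.6; Cl(120°)/OH(60°) gauche 0.6; Cl(120°)/OCH3(180°) gauche 0.6; CHO(240°)/OCH3(180°) gauche 0.8 → 2.6 kcal/mol.
OH at 120° (eclipsed): Et(0°)/H(0°) eclipsed 1.9; Cl(120°)/OH(120°) eclipsed 2.3; CHO(240°)/OCH3(240°) eclipsed 2.2 → 6.4 kcal/mol.
OH at 180° (staggered): Et(0°)/OCH3(300°) gauche 0.7; Cl(120°)/OH(180°) gauche 0.6; CHO(240°)/OH(180°) gauche 0.7; CHO(240°)/OCH3(300°) gauche 0.8 → 2.8 kcal/mol.
OH at 240° (eclipsed): Et(0°)/OCH3(0°) eclipsed 2.9; Cl(120°)/H(120°) eclipsed 1.6; CHO(240°)/OH(240°) eclipsed 2.4 → 6.9 kcal/mol.
OH at 300° (staggered): Et(0°)/OH(300°) gauche 0.6; Et(0°)/OCH3(60°) gauche 0.7; Cl(120°)/OCH3(60°) gauche 0.6; CHO(240°)/OH(300°) gauche 0.7 → 2.6 kcal/mol.
The maximum (6.9 kcal/mol) occurs with OH at 240°.

240°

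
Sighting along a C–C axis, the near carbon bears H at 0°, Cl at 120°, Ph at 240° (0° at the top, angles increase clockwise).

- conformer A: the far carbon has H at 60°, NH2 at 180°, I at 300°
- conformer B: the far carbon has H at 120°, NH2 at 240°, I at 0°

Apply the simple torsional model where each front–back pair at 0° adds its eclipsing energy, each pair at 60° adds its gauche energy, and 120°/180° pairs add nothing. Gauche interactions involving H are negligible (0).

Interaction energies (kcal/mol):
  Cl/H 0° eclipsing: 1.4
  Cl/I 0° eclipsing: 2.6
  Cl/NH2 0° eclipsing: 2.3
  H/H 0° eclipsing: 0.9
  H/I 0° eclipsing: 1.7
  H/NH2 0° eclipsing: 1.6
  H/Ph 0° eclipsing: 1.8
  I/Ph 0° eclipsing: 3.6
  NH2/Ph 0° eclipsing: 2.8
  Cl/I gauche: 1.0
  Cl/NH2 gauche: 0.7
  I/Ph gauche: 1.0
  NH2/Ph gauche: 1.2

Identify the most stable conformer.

A

A (staggered): Cl(120°)/NH2(180°) gauche 0.7; Ph(240°)/NH2(180°) gauche 1.2; Ph(240°)/I(300°) gauche 1.0 → 2.9 kcal/mol.
B (eclipsed): H(0°)/I(0°) eclipsed 1.7; Cl(120°)/H(120°) eclipsed 1.4; Ph(240°)/NH2(240°) eclipsed 2.8 → 5.9 kcal/mol.
A has the lowest total (2.9 kcal/mol).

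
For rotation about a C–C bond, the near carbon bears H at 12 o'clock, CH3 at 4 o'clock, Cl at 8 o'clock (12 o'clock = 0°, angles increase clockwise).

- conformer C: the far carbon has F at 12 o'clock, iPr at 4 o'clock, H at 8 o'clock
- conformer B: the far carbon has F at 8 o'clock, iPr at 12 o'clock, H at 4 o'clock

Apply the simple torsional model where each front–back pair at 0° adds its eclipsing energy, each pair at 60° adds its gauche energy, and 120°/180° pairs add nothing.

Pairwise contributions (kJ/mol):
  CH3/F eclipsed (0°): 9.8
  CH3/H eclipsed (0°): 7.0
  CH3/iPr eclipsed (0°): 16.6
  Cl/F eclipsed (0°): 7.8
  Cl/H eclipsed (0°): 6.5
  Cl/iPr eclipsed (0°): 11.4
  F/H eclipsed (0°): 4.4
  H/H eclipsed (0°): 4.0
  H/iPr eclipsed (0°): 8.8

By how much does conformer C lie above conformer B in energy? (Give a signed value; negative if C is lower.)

+3.9 kJ/mol

C is eclipsed. H at 0° is eclipsed with F at 0° (4.4); CH3 at 120° is eclipsed with iPr at 120° (16.6); Cl at 240° is eclipsed with H at 240° (6.5). Total 27.5 kJ/mol.
B is eclipsed. H at 0° is eclipsed with iPr at 0° (8.8); CH3 at 120° is eclipsed with H at 120° (7.0); Cl at 240° is eclipsed with F at 240° (7.8). Total 23.6 kJ/mol.
E(C) − E(B) = 27.5 − 23.6 = +3.9 kJ/mol.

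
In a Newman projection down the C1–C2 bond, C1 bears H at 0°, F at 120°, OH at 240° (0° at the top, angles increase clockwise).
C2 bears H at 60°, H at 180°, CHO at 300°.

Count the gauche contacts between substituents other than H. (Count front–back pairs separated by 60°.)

1

Non-H gauche pairs: OH(240°)/CHO(300°) — 1 interaction.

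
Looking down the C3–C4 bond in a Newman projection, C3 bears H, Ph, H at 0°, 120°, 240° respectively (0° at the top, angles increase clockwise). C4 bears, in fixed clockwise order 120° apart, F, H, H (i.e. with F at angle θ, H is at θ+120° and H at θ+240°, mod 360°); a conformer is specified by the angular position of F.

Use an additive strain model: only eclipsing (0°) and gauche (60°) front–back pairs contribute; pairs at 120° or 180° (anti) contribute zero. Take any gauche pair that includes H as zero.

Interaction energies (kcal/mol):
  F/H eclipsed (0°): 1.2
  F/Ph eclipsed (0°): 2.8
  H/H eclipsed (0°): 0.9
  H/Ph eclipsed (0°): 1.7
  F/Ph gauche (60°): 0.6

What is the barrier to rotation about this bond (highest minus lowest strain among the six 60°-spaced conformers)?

F at 0° (eclipsed): H(0°)/F(0°) eclipsed 1.2; Ph(120°)/H(120°) eclipsed 1.7; H(240°)/H(240°) eclipsed 0.9 → 3.8 kcal/mol.
F at 60° (staggered): Ph(120°)/F(60°) gauche 0.6 → 0.6 kcal/mol.
F at 120° (eclipsed): H(0°)/H(0°) eclipsed 0.9; Ph(120°)/F(120°) eclipsed 2.8; H(240°)/H(240°) eclipsed 0.9 → 4.6 kcal/mol.
F at 180° (staggered): Ph(120°)/F(180°) gauche 0.6 → 0.6 kcal/mol.
F at 240° (eclipsed): H(0°)/H(0°) eclipsed 0.9; Ph(120°)/H(120°) eclipsed 1.7; H(240°)/F(240°) eclipsed 1.2 → 3.8 kcal/mol.
F at 300° (staggered): no non-H gauche contacts → 0.0 kcal/mol.
Max at 120° (4.6 kcal/mol), min at 300° (0.0 kcal/mol); barrier = 4.6 kcal/mol.

4.6 kcal/mol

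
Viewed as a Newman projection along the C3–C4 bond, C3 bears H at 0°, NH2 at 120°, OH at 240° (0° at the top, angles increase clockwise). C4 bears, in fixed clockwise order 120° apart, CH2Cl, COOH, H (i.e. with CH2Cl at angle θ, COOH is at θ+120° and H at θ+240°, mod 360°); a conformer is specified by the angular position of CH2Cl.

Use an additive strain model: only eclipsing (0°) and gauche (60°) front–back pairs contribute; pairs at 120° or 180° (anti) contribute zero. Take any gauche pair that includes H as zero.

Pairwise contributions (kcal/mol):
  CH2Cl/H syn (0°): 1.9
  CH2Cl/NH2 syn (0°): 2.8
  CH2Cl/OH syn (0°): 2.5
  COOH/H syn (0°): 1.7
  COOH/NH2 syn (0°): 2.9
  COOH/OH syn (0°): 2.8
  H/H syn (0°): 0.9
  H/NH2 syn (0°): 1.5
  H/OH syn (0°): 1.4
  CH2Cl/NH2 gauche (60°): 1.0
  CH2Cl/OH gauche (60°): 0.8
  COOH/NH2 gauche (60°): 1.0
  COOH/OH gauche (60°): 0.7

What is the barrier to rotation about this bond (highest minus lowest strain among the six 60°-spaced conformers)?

CH2Cl at 0° (eclipsed): H–CH2Cl eclipsed, NH2–COOH eclipsed, OH–H eclipsed; 1.9 + 2.9 + 1.4 = 6.2 kcal/mol.
CH2Cl at 60° (staggered): NH2–CH2Cl gauche, NH2–COOH gauche, OH–COOH gauche; 1.0 + 1.0 + 0.7 = 2.7 kcal/mol.
CH2Cl at 120° (eclipsed): H–H eclipsed, NH2–CH2Cl eclipsed, OH–COOH eclipsed; 0.9 + 2.8 + 2.8 = 6.5 kcal/mol.
CH2Cl at 180° (staggered): NH2–CH2Cl gauche, OH–CH2Cl gauche, OH–COOH gauche; 1.0 + 0.8 + 0.7 = 2.5 kcal/mol.
CH2Cl at 240° (eclipsed): H–COOH eclipsed, NH2–H eclipsed, OH–CH2Cl eclipsed; 1.7 + 1.5 + 2.5 = 5.7 kcal/mol.
CH2Cl at 300° (staggered): NH2–COOH gauche, OH–CH2Cl gauche; 1.0 + 0.8 = 1.8 kcal/mol.
Max at 120° (6.5 kcal/mol), min at 300° (1.8 kcal/mol); barrier = 4.7 kcal/mol.

4.7 kcal/mol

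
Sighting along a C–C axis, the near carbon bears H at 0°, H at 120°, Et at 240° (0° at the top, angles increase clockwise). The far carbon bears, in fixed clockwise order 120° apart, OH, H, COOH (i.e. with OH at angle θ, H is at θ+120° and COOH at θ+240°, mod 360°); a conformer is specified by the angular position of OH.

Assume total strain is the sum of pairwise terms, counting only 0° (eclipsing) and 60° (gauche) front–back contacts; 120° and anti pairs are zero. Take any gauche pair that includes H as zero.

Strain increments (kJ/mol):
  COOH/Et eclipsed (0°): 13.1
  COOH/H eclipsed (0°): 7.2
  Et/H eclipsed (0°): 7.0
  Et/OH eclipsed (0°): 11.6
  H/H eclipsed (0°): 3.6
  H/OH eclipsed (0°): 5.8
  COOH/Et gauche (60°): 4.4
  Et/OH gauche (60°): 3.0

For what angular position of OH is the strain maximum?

0°

OH at 0° (eclipsed): H(0°)/OH(0°) eclipsed 5.8; H(120°)/H(120°) eclipsed 3.6; Et(240°)/COOH(240°) eclipsed 13.1 → 22.5 kJ/mol.
OH at 60° (staggered): Et(240°)/COOH(300°) gauche 4.4 → 4.4 kJ/mol.
OH at 120° (eclipsed): H(0°)/COOH(0°) eclipsed 7.2; H(120°)/OH(120°) eclipsed 5.8; Et(240°)/H(240°) eclipsed 7.0 → 20.0 kJ/mol.
OH at 180° (staggered): Et(240°)/OH(180°) gauche 3.0 → 3.0 kJ/mol.
OH at 240° (eclipsed): H(0°)/H(0°) eclipsed 3.6; H(120°)/COOH(120°) eclipsed 7.2; Et(240°)/OH(240°) eclipsed 11.6 → 22.4 kJ/mol.
OH at 300° (staggered): Et(240°)/OH(300°) gauche 3.0; Et(240°)/COOH(180°) gauche 4.4 → 7.4 kJ/mol.
The maximum (22.5 kJ/mol) occurs with OH at 0°.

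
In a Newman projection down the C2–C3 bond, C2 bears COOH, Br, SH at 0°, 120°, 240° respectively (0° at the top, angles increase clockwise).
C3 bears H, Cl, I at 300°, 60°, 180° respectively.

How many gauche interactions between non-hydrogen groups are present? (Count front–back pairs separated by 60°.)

4

Non-H gauche pairs: COOH(0°)/Cl(60°); Br(120°)/Cl(60°); Br(120°)/I(180°); SH(240°)/I(180°) — 4 interactions.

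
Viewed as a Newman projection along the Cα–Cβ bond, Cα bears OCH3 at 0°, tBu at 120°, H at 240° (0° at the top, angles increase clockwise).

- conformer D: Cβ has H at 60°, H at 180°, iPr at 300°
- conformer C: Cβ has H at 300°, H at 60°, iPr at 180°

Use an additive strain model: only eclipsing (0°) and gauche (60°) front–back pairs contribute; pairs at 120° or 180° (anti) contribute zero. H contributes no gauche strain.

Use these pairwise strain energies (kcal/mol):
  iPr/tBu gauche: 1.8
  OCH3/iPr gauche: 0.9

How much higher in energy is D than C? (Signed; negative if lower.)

D (staggered): OCH3–iPr gauche; 0.9 = 0.9 kcal/mol.
C (staggered): tBu–iPr gauche; 1.8 = 1.8 kcal/mol.
E(D) − E(C) = 0.9 − 1.8 = -0.9 kcal/mol.

-0.9 kcal/mol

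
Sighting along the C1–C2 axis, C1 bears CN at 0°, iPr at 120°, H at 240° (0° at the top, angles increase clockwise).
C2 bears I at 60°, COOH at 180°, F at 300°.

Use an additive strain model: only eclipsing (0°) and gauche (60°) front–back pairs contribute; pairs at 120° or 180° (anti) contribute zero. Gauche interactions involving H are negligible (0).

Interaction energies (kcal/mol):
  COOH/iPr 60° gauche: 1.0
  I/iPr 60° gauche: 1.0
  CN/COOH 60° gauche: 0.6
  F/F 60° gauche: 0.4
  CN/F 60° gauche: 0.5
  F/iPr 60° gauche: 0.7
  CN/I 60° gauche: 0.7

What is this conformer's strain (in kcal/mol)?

3.2 kcal/mol

This conformer (staggered): CN(0°)/I(60°) gauche 0.7; CN(0°)/F(300°) gauche 0.5; iPr(120°)/I(60°) gauche 1.0; iPr(120°)/COOH(180°) gauche 1.0 → 3.2 kcal/mol.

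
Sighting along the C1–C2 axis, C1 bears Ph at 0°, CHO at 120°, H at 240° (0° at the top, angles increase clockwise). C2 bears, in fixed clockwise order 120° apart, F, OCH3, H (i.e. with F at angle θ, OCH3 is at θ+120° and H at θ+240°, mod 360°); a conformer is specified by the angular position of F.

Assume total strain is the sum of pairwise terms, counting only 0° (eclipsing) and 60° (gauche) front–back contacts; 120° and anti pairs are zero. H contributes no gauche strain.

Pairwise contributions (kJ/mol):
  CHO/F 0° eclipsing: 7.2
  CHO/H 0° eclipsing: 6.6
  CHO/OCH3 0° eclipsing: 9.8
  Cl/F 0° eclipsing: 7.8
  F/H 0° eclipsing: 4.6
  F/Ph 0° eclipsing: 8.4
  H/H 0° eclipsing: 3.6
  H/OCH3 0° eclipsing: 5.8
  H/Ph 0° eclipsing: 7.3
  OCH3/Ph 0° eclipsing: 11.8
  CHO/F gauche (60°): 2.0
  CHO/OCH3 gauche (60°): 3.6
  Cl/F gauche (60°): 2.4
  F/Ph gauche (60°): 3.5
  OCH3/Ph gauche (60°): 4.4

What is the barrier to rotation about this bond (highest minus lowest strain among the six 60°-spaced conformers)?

F at 0° (eclipsed): Ph(0°)/F(0°) eclipsed 8.4; CHO(120°)/OCH3(120°) eclipsed 9.8; H(240°)/H(240°) eclipsed 3.6 → 21.8 kJ/mol.
F at 60° (staggered): Ph(0°)/F(60°) gauche 3.5; CHO(120°)/F(60°) gauche 2.0; CHO(120°)/OCH3(180°) gauche 3.6 → 9.1 kJ/mol.
F at 120° (eclipsed): Ph(0°)/H(0°) eclipsed 7.3; CHO(120°)/F(120°) eclipsed 7.2; H(240°)/OCH3(240°) eclipsed 5.8 → 20.3 kJ/mol.
F at 180° (staggered): Ph(0°)/OCH3(300°) gauche 4.4; CHO(120°)/F(180°) gauche 2.0 → 6.4 kJ/mol.
F at 240° (eclipsed): Ph(0°)/OCH3(0°) eclipsed 11.8; CHO(120°)/H(120°) eclipsed 6.6; H(240°)/F(240°) eclipsed 4.6 → 23.0 kJ/mol.
F at 300° (staggered): Ph(0°)/F(300°) gauche 3.5; Ph(0°)/OCH3(60°) gauche 4.4; CHO(120°)/OCH3(60°) gauche 3.6 → 11.5 kJ/mol.
Max at 240° (23.0 kJ/mol), min at 180° (6.4 kJ/mol); barrier = 16.6 kJ/mol.

16.6 kJ/mol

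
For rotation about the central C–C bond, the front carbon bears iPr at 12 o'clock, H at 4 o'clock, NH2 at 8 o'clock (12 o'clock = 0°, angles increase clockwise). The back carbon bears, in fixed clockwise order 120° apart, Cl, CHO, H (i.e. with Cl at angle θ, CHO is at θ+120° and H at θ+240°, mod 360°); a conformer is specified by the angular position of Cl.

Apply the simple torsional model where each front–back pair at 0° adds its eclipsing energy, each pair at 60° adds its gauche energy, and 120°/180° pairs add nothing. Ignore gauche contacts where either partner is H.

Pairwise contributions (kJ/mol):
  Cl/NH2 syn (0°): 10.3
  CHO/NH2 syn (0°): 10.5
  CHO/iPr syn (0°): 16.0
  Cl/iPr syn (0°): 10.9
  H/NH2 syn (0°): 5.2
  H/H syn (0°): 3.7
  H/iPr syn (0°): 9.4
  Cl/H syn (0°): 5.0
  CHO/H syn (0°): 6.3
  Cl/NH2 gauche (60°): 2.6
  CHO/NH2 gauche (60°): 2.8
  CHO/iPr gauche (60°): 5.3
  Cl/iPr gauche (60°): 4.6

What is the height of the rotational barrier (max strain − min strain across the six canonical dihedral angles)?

Cl at 0° (eclipsed): iPr(0°)/Cl(0°) eclipsed 10.9; H(120°)/CHO(120°) eclipsed 6.3; NH2(240°)/H(240°) eclipsed 5.2 → 22.4 kJ/mol.
Cl at 60° (staggered): iPr(0°)/Cl(60°) gauche 4.6; NH2(240°)/CHO(180°) gauche 2.8 → 7.4 kJ/mol.
Cl at 120° (eclipsed): iPr(0°)/H(0°) eclipsed 9.4; H(120°)/Cl(120°) eclipsed 5.0; NH2(240°)/CHO(240°) eclipsed 10.5 → 24.9 kJ/mol.
Cl at 180° (staggered): iPr(0°)/CHO(300°) gauche 5.3; NH2(240°)/Cl(180°) gauche 2.6; NH2(240°)/CHO(300°) gauche 2.8 → 10.7 kJ/mol.
Cl at 240° (eclipsed): iPr(0°)/CHO(0°) eclipsed 16.0; H(120°)/H(120°) eclipsed 3.7; NH2(240°)/Cl(240°) eclipsed 10.3 → 30.0 kJ/mol.
Cl at 300° (staggered): iPr(0°)/Cl(300°) gauche 4.6; iPr(0°)/CHO(60°) gauche 5.3; NH2(240°)/Cl(300°) gauche 2.6 → 12.5 kJ/mol.
Max at 240° (30.0 kJ/mol), min at 60° (7.4 kJ/mol); barrier = 22.6 kJ/mol.

22.6 kJ/mol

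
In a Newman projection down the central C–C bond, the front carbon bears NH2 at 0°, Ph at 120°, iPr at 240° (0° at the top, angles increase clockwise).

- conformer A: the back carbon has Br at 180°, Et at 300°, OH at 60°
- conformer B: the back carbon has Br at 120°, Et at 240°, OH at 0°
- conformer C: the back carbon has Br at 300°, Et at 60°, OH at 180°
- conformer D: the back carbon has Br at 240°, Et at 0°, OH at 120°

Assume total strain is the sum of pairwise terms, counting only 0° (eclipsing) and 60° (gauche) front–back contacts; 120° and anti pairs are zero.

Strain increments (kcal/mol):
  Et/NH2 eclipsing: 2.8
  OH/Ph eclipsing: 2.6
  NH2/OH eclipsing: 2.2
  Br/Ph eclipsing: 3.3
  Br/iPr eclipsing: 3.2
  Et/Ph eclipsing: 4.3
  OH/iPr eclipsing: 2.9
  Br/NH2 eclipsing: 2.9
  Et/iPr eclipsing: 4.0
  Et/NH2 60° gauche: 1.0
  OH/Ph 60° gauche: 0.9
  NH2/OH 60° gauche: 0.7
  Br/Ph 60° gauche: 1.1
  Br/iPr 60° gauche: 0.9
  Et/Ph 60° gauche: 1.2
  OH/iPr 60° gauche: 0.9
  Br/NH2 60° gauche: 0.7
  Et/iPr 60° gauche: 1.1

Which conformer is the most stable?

C

A (staggered): NH2–Et gauche, NH2–OH gauche, Ph–Br gauche, Ph–OH gauche, iPr–Br gauche, iPr–Et gauche; 1.0 + 0.7 + 1.1 + 0.9 + 0.9 + 1.1 = 5.7 kcal/mol.
B (eclipsed): NH2–OH eclipsed, Ph–Br eclipsed, iPr–Et eclipsed; 2.2 + 3.3 + 4.0 = 9.5 kcal/mol.
C (staggered): NH2–Br gauche, NH2–Et gauche, Ph–Et gauche, Ph–OH gauche, iPr–Br gauche, iPr–OH gauche; 0.7 + 1.0 + 1.2 + 0.9 + 0.9 + 0.9 = 5.6 kcal/mol.
D (eclipsed): NH2–Et eclipsed, Ph–OH eclipsed, iPr–Br eclipsed; 2.8 + 2.6 + 3.2 = 8.6 kcal/mol.
C has the lowest total (5.6 kcal/mol).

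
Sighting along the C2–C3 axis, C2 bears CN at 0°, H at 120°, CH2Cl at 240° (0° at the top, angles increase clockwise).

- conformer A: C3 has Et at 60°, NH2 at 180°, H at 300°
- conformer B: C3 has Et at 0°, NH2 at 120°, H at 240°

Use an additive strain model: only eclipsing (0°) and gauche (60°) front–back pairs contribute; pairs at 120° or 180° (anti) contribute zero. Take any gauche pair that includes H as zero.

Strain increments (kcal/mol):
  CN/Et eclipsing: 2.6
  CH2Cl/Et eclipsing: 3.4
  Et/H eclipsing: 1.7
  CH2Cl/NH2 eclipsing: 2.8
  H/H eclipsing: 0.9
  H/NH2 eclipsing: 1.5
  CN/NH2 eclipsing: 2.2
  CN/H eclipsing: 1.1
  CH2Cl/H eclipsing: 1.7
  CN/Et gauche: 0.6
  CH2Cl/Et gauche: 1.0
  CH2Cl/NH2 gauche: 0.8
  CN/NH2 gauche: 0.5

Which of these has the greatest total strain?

A is staggered. CN at 0° is gauche with Et at 60° (0.6); CH2Cl at 240° is gauche with NH2 at 180° (0.8). Total 1.4 kcal/mol.
B is eclipsed. CN at 0° is eclipsed with Et at 0° (2.6); H at 120° is eclipsed with NH2 at 120° (1.5); CH2Cl at 240° is eclipsed with H at 240° (1.7). Total 5.8 kcal/mol.
B has the highest total (5.8 kcal/mol).

B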